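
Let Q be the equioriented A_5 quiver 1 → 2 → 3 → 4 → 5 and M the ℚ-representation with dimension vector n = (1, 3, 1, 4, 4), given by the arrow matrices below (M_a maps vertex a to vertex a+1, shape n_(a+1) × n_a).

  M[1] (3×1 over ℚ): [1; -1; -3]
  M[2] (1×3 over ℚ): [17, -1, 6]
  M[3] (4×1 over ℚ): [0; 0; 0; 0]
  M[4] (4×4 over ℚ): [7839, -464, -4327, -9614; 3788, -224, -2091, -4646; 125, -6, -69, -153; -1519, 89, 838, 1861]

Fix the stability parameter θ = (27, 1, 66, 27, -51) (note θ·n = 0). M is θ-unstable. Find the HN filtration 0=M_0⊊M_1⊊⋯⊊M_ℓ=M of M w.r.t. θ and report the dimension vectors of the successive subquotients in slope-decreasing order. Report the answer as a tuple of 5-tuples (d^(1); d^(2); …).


Via rank(M_{q-1}∘⋯∘M_p): M ≅ I[1,2], I[2,2], I[2,3], I[4,5]^4.
μ_θ-semistable layers: μ^(1)=66; μ^(2)=14; μ^(3)=1; μ^(4)=-12

((0, 0, 1, 0, 0); (1, 1, 0, 0, 0); (0, 2, 0, 0, 0); (0, 0, 0, 4, 4))


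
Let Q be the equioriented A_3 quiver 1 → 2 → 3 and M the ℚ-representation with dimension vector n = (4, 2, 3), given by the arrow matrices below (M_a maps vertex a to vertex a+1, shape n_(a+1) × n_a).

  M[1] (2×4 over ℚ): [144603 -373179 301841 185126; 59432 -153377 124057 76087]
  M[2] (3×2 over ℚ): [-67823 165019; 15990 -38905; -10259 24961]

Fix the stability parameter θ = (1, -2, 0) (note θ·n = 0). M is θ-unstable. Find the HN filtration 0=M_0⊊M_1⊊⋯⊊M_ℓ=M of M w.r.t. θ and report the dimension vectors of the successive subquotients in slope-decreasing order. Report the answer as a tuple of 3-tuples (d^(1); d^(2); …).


Interval decomposition of M: I[1,1]^2, I[1,3]^2, I[3,3].
HN type (ℓ=3): μ^(1)=1; μ^(2)=0; μ^(3)=-1/2

((2, 0, 0); (0, 0, 3); (2, 2, 0))


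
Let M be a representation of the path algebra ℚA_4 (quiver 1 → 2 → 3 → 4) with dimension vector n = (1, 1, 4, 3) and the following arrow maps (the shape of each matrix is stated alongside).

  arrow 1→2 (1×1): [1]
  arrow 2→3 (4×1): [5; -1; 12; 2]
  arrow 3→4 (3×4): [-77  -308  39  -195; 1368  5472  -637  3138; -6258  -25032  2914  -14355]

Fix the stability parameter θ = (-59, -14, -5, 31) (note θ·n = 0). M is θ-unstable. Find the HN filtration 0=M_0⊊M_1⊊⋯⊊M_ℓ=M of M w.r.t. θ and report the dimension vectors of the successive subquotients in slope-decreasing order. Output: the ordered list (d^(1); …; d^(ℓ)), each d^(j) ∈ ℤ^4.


Interval decomposition of M: I[1,4], I[3,3], I[3,4]^2.
HN type (ℓ=4): μ^(1)=31; μ^(2)=-5; μ^(3)=-14; μ^(4)=-59

((0, 0, 0, 3); (0, 0, 4, 0); (0, 1, 0, 0); (1, 0, 0, 0))


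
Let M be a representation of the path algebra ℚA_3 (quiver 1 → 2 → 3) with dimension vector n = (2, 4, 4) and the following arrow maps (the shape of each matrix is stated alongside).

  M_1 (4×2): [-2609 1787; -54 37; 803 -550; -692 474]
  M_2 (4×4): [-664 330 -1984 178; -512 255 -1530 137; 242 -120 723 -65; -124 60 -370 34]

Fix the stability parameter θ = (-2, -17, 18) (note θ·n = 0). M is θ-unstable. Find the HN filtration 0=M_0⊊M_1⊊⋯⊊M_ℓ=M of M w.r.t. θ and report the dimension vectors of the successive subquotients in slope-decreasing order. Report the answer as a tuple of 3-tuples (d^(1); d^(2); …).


Barcode: M ≅ I[1,3]^2, I[2,2]^2, I[3,3]^2. HN layers by μ_θ (3 steps, strictly decreasing):
  μ^(1)=18; μ^(2)=-19/2; μ^(3)=-17

((0, 0, 4); (2, 2, 0); (0, 2, 0))


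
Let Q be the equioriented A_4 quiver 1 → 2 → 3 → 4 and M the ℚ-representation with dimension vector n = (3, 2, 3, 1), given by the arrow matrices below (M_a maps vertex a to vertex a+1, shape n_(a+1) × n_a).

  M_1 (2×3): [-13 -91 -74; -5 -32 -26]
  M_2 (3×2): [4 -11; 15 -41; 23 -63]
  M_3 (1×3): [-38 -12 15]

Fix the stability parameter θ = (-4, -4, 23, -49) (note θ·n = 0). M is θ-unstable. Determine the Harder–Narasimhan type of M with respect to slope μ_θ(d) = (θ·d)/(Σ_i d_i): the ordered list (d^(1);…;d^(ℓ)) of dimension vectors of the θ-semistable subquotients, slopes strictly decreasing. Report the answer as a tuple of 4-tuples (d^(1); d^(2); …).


Barcode: M ≅ I[1,1], I[1,3], I[1,4], I[3,3]. HN layers by μ_θ (3 steps, strictly decreasing):
  μ^(1)=23; μ^(2)=-4; μ^(3)=-17/2

((0, 0, 2, 0); (2, 1, 0, 0); (1, 1, 1, 1))


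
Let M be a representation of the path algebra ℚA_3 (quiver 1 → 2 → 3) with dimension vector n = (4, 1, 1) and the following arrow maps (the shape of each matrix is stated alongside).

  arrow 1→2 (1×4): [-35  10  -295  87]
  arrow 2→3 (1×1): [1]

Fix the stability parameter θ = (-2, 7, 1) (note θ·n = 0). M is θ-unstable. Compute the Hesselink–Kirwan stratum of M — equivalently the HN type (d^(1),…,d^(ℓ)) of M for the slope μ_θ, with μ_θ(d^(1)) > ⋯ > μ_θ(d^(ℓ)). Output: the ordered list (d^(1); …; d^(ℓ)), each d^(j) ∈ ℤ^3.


Barcode: M ≅ I[1,1]^3, I[1,3]. HN layers by μ_θ (2 steps, strictly decreasing):
  μ^(1)=4; μ^(2)=-2

((0, 1, 1); (4, 0, 0))


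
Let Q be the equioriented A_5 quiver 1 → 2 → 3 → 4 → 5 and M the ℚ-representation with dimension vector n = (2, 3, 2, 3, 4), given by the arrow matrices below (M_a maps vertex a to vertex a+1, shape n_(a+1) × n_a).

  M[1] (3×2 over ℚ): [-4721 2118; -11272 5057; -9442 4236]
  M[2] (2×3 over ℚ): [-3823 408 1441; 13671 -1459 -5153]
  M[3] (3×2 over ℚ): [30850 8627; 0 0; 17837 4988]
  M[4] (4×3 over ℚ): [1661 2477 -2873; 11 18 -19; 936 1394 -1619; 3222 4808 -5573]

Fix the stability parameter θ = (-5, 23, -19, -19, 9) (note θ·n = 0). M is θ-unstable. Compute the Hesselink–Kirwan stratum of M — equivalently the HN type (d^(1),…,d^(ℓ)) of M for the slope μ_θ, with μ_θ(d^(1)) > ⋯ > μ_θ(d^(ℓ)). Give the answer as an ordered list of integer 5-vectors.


Barcode: M ≅ I[1,5]^2, I[2,2], I[4,5], I[5,5]. HN layers by μ_θ (4 steps, strictly decreasing):
  μ^(1)=23; μ^(2)=9; μ^(3)=-5; μ^(4)=-19

((0, 1, 0, 0, 0); (0, 0, 0, 0, 4); (2, 2, 2, 2, 0); (0, 0, 0, 1, 0))


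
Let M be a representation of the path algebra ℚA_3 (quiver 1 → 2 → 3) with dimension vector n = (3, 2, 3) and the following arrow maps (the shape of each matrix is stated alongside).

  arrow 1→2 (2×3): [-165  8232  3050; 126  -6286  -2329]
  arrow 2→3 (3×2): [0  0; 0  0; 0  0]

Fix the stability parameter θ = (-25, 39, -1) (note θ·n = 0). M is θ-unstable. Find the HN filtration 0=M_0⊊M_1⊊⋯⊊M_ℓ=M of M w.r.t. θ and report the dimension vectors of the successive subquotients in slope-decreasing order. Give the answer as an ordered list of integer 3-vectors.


Via rank(M_{q-1}∘⋯∘M_p): M ≅ I[1,1], I[1,2]^2, I[3,3]^3.
μ_θ-semistable layers: μ^(1)=39; μ^(2)=-1; μ^(3)=-25

((0, 2, 0); (0, 0, 3); (3, 0, 0))


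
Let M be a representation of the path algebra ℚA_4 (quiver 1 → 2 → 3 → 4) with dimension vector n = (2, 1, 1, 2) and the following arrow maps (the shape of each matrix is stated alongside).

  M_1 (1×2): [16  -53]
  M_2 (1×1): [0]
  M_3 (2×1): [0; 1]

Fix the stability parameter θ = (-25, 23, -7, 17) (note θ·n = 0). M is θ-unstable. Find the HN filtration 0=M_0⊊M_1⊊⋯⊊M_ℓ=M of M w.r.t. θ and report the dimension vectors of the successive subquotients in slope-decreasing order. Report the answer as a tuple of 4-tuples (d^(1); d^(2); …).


Via rank(M_{q-1}∘⋯∘M_p): M ≅ I[1,1], I[1,2], I[3,4], I[4,4].
μ_θ-semistable layers: μ^(1)=23; μ^(2)=17; μ^(3)=-7; μ^(4)=-25

((0, 1, 0, 0); (0, 0, 0, 2); (0, 0, 1, 0); (2, 0, 0, 0))


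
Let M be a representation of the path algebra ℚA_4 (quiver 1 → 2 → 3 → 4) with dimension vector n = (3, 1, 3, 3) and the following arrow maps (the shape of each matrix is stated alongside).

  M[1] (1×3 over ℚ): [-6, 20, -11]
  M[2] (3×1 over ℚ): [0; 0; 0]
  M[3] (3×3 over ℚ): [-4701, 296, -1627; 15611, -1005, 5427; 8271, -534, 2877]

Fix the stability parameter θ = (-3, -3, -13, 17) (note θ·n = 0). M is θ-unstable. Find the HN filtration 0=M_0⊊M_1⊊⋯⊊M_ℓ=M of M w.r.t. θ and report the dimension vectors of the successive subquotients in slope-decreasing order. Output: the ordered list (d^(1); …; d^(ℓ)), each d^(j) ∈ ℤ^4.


Barcode: M ≅ I[1,1]^2, I[1,2], I[3,3], I[3,4]^2, I[4,4]. HN layers by μ_θ (3 steps, strictly decreasing):
  μ^(1)=17; μ^(2)=-3; μ^(3)=-13

((0, 0, 0, 3); (3, 1, 0, 0); (0, 0, 3, 0))


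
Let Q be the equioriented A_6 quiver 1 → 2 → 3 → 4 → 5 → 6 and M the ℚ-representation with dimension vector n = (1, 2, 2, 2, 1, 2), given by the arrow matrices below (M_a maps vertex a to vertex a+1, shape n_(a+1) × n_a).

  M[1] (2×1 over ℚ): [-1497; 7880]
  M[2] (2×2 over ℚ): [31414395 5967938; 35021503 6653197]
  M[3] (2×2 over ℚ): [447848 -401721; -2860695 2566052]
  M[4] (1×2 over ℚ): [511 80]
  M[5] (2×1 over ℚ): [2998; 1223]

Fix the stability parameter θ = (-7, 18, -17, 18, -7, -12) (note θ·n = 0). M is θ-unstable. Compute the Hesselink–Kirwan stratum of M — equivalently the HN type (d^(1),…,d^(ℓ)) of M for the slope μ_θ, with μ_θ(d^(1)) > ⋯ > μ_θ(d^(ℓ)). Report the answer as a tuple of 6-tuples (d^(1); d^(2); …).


Barcode: M ≅ I[1,6], I[2,4], I[6,6]. HN layers by μ_θ (5 steps, strictly decreasing):
  μ^(1)=18; μ^(2)=1/2; μ^(3)=0; μ^(4)=-7; μ^(5)=-12

((0, 0, 0, 1, 0, 0); (0, 1, 1, 0, 0, 0); (0, 1, 1, 1, 1, 1); (1, 0, 0, 0, 0, 0); (0, 0, 0, 0, 0, 1))


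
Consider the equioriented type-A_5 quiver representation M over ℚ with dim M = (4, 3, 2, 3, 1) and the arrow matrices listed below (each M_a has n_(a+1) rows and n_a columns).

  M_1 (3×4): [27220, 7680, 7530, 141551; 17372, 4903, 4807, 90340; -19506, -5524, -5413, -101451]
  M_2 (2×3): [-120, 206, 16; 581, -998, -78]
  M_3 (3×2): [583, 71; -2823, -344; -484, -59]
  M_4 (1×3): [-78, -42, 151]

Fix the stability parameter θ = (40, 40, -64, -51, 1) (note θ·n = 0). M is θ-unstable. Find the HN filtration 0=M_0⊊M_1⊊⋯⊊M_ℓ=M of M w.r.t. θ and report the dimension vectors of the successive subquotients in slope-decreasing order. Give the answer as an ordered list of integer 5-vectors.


Barcode: M ≅ I[1,1], I[1,2], I[1,4], I[1,5], I[4,4]. HN layers by μ_θ (4 steps, strictly decreasing):
  μ^(1)=40; μ^(2)=1; μ^(3)=-35/4; μ^(4)=-51

((2, 1, 0, 0, 0); (0, 0, 0, 0, 1); (2, 2, 2, 2, 0); (0, 0, 0, 1, 0))


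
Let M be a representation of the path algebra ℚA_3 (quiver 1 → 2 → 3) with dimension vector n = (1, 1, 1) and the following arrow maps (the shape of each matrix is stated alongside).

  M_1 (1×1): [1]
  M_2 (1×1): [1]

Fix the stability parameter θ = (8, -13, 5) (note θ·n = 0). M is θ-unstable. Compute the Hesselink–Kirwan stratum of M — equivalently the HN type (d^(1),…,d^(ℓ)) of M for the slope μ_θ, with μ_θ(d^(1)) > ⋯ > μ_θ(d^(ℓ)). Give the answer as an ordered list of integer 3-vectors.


Barcode: M ≅ I[1,3]. HN layers by μ_θ (2 steps, strictly decreasing):
  μ^(1)=5; μ^(2)=-5/2

((0, 0, 1); (1, 1, 0))


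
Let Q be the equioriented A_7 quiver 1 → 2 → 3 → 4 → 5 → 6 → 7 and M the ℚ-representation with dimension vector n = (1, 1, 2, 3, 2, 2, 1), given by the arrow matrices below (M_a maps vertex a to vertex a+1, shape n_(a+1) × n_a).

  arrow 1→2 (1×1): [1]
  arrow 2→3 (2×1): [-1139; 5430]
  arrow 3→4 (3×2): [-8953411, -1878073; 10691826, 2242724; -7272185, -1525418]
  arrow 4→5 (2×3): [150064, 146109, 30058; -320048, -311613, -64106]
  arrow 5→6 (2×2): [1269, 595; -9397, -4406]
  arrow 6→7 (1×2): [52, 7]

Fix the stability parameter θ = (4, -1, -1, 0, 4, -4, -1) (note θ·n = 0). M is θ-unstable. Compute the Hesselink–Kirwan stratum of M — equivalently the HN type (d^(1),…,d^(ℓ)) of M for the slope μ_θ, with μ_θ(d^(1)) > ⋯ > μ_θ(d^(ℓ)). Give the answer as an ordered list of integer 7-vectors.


Interval decomposition of M: I[1,4], I[3,4], I[4,7], I[5,6].
HN type (ℓ=4): μ^(1)=1/2; μ^(2)=0; μ^(3)=-1/4; μ^(4)=-1

((1, 1, 1, 1, 0, 0, 0); (0, 0, 0, 1, 1, 1, 0); (0, 0, 0, 1, 1, 1, 1); (0, 0, 1, 0, 0, 0, 0))


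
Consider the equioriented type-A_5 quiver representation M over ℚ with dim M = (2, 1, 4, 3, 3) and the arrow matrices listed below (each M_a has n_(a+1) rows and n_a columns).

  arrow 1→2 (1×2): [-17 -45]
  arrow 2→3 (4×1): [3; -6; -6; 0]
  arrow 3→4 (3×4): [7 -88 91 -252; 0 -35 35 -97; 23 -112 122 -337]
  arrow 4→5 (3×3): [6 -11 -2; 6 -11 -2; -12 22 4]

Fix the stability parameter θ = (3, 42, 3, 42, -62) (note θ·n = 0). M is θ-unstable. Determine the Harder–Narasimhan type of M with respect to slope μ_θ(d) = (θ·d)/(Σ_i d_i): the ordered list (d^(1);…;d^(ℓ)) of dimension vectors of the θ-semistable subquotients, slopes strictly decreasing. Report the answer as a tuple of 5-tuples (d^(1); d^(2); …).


Barcode: M ≅ I[1,1], I[1,4], I[3,3], I[3,4], I[3,5], I[5,5]^2. HN layers by μ_θ (5 steps, strictly decreasing):
  μ^(1)=42; μ^(2)=45/2; μ^(3)=3; μ^(4)=-17/3; μ^(5)=-62

((0, 0, 0, 2, 0); (0, 1, 1, 0, 0); (2, 0, 2, 0, 0); (0, 0, 1, 1, 1); (0, 0, 0, 0, 2))


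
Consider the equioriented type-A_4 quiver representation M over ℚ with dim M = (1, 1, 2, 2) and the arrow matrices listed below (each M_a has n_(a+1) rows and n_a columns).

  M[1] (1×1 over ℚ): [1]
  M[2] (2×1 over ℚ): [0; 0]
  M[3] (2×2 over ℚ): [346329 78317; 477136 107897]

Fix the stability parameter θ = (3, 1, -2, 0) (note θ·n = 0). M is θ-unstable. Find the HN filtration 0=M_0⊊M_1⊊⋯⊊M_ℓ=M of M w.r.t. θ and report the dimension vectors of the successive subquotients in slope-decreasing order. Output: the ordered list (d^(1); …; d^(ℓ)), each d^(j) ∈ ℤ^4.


Barcode: M ≅ I[1,2], I[3,4]^2. HN layers by μ_θ (3 steps, strictly decreasing):
  μ^(1)=2; μ^(2)=0; μ^(3)=-2

((1, 1, 0, 0); (0, 0, 0, 2); (0, 0, 2, 0))


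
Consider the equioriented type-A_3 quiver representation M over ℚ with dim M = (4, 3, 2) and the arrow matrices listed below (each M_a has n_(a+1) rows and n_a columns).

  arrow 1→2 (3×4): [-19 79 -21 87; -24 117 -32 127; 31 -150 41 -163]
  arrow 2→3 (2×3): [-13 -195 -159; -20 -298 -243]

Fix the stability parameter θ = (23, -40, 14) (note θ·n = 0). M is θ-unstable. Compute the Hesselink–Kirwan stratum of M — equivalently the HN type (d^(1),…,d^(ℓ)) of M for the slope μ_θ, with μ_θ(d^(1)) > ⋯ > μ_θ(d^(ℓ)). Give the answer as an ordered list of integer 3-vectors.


Interval decomposition of M: I[1,1], I[1,2], I[1,3]^2.
HN type (ℓ=3): μ^(1)=23; μ^(2)=14; μ^(3)=-17/2

((1, 0, 0); (0, 0, 2); (3, 3, 0))


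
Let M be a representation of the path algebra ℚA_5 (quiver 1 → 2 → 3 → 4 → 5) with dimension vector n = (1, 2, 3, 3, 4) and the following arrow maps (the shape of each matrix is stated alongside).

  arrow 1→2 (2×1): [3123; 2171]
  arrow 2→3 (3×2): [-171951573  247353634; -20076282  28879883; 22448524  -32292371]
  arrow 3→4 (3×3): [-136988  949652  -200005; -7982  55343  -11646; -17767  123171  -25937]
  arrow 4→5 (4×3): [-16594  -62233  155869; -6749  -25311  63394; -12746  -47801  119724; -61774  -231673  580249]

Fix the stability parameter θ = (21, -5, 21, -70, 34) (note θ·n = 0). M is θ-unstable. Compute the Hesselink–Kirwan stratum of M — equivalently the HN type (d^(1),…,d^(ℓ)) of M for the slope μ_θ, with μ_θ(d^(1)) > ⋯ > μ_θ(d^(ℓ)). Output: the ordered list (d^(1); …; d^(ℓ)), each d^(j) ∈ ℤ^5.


Via rank(M_{q-1}∘⋯∘M_p): M ≅ I[1,5], I[2,5], I[3,5], I[5,5].
μ_θ-semistable layers: μ^(1)=34; μ^(2)=-33/4; μ^(3)=-18; μ^(4)=-49/2

((0, 0, 0, 0, 4); (1, 1, 1, 1, 0); (0, 1, 1, 1, 0); (0, 0, 1, 1, 0))


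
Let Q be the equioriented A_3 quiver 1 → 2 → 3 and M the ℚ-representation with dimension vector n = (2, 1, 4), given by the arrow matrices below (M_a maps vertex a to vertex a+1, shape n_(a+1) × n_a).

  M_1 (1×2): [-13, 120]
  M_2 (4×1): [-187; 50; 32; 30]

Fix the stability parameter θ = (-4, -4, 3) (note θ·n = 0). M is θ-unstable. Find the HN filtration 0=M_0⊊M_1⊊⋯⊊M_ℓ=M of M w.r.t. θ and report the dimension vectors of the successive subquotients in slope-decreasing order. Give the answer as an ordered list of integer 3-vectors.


Interval decomposition of M: I[1,1], I[1,3], I[3,3]^3.
HN type (ℓ=2): μ^(1)=3; μ^(2)=-4

((0, 0, 4); (2, 1, 0))


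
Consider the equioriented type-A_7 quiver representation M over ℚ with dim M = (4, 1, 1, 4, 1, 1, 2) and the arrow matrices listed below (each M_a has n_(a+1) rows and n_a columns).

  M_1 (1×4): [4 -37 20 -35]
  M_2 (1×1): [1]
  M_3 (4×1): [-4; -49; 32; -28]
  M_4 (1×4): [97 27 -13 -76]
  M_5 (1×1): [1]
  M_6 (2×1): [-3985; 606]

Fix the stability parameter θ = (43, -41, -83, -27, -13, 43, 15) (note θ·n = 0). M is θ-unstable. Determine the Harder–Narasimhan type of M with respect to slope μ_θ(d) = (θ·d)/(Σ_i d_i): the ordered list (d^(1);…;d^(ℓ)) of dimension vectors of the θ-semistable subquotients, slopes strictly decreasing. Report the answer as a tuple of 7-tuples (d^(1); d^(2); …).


Barcode: M ≅ I[1,1]^3, I[1,7], I[4,4]^3, I[7,7]. HN layers by μ_θ (5 steps, strictly decreasing):
  μ^(1)=43; μ^(2)=29; μ^(3)=15; μ^(4)=-13; μ^(5)=-27

((3, 0, 0, 0, 0, 0, 0); (0, 0, 0, 0, 0, 1, 1); (0, 0, 0, 0, 0, 0, 1); (0, 0, 0, 0, 1, 0, 0); (1, 1, 1, 4, 0, 0, 0))


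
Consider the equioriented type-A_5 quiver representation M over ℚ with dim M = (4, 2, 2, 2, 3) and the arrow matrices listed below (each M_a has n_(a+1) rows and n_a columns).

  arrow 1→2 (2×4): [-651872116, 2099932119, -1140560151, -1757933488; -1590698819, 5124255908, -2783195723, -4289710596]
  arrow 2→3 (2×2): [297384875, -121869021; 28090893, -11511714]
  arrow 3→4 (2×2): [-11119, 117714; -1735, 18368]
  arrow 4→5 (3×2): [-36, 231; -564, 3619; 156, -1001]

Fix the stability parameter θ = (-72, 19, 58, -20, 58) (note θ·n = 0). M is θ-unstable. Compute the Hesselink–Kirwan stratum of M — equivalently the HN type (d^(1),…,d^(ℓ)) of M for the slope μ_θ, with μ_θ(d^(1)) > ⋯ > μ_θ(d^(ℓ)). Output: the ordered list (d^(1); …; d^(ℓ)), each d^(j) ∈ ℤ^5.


Interval decomposition of M: I[1,1]^2, I[1,4], I[1,5], I[5,5]^2.
HN type (ℓ=3): μ^(1)=58; μ^(2)=19; μ^(3)=-72

((0, 0, 0, 0, 3); (0, 2, 2, 2, 0); (4, 0, 0, 0, 0))


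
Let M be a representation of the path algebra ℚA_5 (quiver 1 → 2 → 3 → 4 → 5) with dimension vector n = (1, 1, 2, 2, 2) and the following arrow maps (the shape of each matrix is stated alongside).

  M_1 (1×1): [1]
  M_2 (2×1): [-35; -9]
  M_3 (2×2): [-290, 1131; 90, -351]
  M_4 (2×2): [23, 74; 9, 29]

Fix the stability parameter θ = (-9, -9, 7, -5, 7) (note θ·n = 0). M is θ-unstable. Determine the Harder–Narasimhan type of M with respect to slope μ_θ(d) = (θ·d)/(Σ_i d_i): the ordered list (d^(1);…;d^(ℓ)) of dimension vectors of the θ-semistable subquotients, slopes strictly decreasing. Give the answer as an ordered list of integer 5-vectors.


Interval decomposition of M: I[1,5], I[3,3], I[4,5].
HN type (ℓ=4): μ^(1)=7; μ^(2)=1; μ^(3)=-5; μ^(4)=-9

((0, 0, 1, 0, 2); (0, 0, 1, 1, 0); (0, 0, 0, 1, 0); (1, 1, 0, 0, 0))


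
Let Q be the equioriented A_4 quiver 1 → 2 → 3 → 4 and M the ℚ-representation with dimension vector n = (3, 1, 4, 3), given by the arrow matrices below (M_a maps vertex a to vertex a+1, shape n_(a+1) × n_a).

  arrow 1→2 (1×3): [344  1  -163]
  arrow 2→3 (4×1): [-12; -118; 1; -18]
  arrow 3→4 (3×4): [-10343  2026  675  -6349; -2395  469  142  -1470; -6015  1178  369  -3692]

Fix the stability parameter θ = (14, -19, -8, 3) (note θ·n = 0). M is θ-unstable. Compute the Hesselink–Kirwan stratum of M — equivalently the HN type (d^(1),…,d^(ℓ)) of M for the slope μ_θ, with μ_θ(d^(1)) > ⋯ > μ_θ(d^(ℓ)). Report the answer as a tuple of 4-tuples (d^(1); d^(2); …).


Interval decomposition of M: I[1,1]^2, I[1,4], I[3,3], I[3,4]^2.
HN type (ℓ=4): μ^(1)=14; μ^(2)=3; μ^(3)=-13/3; μ^(4)=-8

((2, 0, 0, 0); (0, 0, 0, 3); (1, 1, 1, 0); (0, 0, 3, 0))


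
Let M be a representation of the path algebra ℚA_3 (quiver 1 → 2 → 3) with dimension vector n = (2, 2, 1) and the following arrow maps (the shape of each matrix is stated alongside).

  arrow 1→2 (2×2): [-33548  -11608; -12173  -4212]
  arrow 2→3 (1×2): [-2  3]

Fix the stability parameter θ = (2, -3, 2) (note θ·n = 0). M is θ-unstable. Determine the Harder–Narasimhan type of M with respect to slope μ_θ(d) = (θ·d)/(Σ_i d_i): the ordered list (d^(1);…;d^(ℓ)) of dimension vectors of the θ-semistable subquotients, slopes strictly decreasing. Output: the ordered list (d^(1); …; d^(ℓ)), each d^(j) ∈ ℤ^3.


Via rank(M_{q-1}∘⋯∘M_p): M ≅ I[1,2], I[1,3].
μ_θ-semistable layers: μ^(1)=2; μ^(2)=-1/2

((0, 0, 1); (2, 2, 0))


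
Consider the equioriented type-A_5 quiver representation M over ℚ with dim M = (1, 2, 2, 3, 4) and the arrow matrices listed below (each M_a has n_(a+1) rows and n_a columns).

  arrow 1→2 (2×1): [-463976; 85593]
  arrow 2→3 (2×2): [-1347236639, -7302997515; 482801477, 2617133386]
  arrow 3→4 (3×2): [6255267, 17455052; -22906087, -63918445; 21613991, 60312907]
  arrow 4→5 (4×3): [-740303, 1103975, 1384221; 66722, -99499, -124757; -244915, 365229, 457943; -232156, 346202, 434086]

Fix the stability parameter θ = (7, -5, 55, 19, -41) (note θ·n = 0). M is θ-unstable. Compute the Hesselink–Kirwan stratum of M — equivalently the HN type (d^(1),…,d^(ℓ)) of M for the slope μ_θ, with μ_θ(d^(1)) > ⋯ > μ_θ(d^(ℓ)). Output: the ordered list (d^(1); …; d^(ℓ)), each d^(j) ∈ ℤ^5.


Barcode: M ≅ I[1,5], I[2,4], I[4,5], I[5,5]^2. HN layers by μ_θ (6 steps, strictly decreasing):
  μ^(1)=37; μ^(2)=11; μ^(3)=1; μ^(4)=-5; μ^(5)=-11; μ^(6)=-41

((0, 0, 1, 1, 0); (0, 0, 1, 1, 1); (1, 1, 0, 0, 0); (0, 1, 0, 0, 0); (0, 0, 0, 1, 1); (0, 0, 0, 0, 2))


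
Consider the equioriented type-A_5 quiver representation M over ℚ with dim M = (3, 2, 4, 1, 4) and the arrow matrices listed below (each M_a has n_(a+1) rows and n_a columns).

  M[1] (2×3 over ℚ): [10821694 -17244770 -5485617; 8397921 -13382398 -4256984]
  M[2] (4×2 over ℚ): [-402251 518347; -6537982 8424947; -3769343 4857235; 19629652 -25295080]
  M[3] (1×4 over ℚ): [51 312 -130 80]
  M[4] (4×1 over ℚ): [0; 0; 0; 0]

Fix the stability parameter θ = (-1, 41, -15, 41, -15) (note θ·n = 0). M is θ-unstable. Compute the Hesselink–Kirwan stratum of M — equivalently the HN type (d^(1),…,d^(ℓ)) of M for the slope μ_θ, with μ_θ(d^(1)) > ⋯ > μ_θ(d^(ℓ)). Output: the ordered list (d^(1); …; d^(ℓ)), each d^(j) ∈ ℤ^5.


Via rank(M_{q-1}∘⋯∘M_p): M ≅ I[1,1], I[1,3], I[1,4], I[3,3]^2, I[5,5]^4.
μ_θ-semistable layers: μ^(1)=41; μ^(2)=13; μ^(3)=-1; μ^(4)=-15

((0, 0, 0, 1, 0); (0, 2, 2, 0, 0); (3, 0, 0, 0, 0); (0, 0, 2, 0, 4))


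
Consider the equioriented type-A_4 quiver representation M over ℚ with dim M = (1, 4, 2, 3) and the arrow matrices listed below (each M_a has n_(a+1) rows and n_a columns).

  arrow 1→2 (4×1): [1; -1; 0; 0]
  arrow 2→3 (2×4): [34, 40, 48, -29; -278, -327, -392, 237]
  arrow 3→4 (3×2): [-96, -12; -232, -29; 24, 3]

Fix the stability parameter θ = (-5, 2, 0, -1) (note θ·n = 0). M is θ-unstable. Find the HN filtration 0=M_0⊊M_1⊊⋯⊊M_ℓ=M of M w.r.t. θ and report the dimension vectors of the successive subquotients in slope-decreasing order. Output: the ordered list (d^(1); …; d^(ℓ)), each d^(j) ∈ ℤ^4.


Barcode: M ≅ I[1,4], I[2,2]^2, I[2,3], I[4,4]^2. HN layers by μ_θ (5 steps, strictly decreasing):
  μ^(1)=2; μ^(2)=1; μ^(3)=1/3; μ^(4)=-1; μ^(5)=-5

((0, 2, 0, 0); (0, 1, 1, 0); (0, 1, 1, 1); (0, 0, 0, 2); (1, 0, 0, 0))


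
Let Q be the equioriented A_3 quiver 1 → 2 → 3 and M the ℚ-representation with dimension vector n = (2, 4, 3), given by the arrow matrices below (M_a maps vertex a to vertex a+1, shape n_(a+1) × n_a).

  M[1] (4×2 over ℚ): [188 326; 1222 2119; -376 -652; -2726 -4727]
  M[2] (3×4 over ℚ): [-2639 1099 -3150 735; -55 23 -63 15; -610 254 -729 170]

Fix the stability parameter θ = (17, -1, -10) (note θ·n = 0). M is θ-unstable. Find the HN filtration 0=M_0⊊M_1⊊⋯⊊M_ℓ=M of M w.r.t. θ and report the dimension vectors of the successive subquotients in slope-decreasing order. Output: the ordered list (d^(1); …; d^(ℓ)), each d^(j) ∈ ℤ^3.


Interval decomposition of M: I[1,1], I[1,3], I[2,2]^2, I[2,3], I[3,3].
HN type (ℓ=5): μ^(1)=17; μ^(2)=2; μ^(3)=-1; μ^(4)=-11/2; μ^(5)=-10

((1, 0, 0); (1, 1, 1); (0, 2, 0); (0, 1, 1); (0, 0, 1))


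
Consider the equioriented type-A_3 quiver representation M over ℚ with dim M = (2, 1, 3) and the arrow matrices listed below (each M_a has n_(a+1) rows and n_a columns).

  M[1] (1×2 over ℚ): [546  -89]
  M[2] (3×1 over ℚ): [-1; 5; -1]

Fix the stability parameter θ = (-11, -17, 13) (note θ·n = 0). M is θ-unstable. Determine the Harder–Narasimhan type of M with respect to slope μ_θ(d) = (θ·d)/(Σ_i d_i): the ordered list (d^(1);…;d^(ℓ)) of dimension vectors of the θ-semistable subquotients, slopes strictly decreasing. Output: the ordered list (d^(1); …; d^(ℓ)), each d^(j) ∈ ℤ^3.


Via rank(M_{q-1}∘⋯∘M_p): M ≅ I[1,1], I[1,3], I[3,3]^2.
μ_θ-semistable layers: μ^(1)=13; μ^(2)=-11; μ^(3)=-14

((0, 0, 3); (1, 0, 0); (1, 1, 0))


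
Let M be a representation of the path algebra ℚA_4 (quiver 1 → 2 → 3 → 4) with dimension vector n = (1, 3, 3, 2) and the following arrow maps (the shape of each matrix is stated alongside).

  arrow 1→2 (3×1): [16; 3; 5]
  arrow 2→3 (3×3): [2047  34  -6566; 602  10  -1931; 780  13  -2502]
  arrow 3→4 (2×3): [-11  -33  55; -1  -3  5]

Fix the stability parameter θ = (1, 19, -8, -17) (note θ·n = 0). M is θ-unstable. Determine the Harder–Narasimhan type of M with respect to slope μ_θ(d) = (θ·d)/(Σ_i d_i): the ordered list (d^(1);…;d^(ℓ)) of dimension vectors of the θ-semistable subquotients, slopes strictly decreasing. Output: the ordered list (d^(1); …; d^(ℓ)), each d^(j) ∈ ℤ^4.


Interval decomposition of M: I[1,3], I[2,3], I[2,4], I[4,4].
HN type (ℓ=4): μ^(1)=11/2; μ^(2)=1; μ^(3)=-2; μ^(4)=-17

((0, 2, 2, 0); (1, 0, 0, 0); (0, 1, 1, 1); (0, 0, 0, 1))


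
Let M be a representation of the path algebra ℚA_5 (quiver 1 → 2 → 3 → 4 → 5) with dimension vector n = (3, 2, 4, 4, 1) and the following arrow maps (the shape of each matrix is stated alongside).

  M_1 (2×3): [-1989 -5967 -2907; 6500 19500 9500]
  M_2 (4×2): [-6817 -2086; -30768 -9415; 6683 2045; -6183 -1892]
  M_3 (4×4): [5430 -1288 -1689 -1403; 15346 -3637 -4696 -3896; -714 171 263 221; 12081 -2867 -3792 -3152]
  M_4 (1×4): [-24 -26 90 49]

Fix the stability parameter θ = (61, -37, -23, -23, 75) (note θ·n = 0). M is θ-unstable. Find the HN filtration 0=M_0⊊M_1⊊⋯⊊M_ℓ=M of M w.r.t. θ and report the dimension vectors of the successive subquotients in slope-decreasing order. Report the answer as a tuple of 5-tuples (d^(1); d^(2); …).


Via rank(M_{q-1}∘⋯∘M_p): M ≅ I[1,1]^2, I[1,5], I[2,4], I[3,4]^2.
μ_θ-semistable layers: μ^(1)=75; μ^(2)=61; μ^(3)=-11/2; μ^(4)=-23; μ^(5)=-37

((0, 0, 0, 0, 1); (2, 0, 0, 0, 0); (1, 1, 1, 1, 0); (0, 0, 3, 3, 0); (0, 1, 0, 0, 0))


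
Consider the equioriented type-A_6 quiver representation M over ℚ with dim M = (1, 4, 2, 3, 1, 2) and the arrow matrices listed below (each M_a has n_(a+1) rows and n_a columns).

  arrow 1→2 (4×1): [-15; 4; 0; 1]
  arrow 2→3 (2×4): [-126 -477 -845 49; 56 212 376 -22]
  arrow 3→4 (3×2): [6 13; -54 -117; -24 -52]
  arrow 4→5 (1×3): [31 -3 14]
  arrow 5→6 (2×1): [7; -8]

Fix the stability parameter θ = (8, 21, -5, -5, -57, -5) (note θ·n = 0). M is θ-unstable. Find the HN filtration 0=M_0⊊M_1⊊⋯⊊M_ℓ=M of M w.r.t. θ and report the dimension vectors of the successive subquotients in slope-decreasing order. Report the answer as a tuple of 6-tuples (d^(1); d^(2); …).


Interval decomposition of M: I[1,6], I[2,2]^2, I[2,3], I[4,4]^2, I[6,6].
HN type (ℓ=4): μ^(1)=21; μ^(2)=8; μ^(3)=-5; μ^(4)=-38/5

((0, 2, 0, 0, 0, 0); (0, 1, 1, 0, 0, 0); (0, 0, 0, 2, 0, 2); (1, 1, 1, 1, 1, 0))


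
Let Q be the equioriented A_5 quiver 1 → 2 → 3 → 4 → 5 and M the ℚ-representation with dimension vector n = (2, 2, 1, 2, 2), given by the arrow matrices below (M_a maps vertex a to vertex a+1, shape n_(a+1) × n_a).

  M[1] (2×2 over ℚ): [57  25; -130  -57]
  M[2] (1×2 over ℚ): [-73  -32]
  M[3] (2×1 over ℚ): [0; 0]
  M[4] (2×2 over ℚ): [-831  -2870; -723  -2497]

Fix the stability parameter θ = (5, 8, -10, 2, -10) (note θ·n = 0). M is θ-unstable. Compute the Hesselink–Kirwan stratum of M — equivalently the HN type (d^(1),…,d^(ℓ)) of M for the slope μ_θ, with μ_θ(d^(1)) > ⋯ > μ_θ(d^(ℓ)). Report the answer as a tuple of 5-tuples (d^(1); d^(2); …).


Via rank(M_{q-1}∘⋯∘M_p): M ≅ I[1,2], I[1,3], I[4,5]^2.
μ_θ-semistable layers: μ^(1)=8; μ^(2)=5; μ^(3)=1; μ^(4)=-4

((0, 1, 0, 0, 0); (1, 0, 0, 0, 0); (1, 1, 1, 0, 0); (0, 0, 0, 2, 2))


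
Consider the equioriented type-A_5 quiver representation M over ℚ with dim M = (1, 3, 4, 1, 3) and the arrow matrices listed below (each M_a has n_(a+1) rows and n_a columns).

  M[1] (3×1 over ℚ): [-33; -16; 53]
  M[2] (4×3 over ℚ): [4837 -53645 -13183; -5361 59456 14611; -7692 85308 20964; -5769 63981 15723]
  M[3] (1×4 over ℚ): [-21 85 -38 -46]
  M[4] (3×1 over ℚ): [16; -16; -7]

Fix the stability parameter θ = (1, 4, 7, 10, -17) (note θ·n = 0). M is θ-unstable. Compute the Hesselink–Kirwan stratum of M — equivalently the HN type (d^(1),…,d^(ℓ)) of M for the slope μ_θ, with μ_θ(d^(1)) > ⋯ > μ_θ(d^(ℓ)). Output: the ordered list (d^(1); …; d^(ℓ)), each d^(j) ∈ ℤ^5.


Barcode: M ≅ I[1,2], I[2,3], I[2,5], I[3,3]^2, I[5,5]^2. HN layers by μ_θ (4 steps, strictly decreasing):
  μ^(1)=7; μ^(2)=4; μ^(3)=1; μ^(4)=-17

((0, 0, 3, 0, 0); (0, 2, 0, 0, 0); (1, 1, 1, 1, 1); (0, 0, 0, 0, 2))


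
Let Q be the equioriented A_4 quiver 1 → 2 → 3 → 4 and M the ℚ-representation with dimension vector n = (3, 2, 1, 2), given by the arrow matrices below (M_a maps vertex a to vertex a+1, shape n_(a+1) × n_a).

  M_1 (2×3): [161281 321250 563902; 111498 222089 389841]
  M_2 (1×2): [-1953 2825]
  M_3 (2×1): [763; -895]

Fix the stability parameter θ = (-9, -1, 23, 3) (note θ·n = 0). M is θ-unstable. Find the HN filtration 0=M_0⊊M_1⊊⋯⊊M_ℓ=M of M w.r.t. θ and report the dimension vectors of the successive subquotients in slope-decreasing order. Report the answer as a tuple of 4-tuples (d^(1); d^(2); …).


Interval decomposition of M: I[1,1], I[1,2], I[1,4], I[4,4].
HN type (ℓ=4): μ^(1)=13; μ^(2)=3; μ^(3)=-1; μ^(4)=-9

((0, 0, 1, 1); (0, 0, 0, 1); (0, 2, 0, 0); (3, 0, 0, 0))


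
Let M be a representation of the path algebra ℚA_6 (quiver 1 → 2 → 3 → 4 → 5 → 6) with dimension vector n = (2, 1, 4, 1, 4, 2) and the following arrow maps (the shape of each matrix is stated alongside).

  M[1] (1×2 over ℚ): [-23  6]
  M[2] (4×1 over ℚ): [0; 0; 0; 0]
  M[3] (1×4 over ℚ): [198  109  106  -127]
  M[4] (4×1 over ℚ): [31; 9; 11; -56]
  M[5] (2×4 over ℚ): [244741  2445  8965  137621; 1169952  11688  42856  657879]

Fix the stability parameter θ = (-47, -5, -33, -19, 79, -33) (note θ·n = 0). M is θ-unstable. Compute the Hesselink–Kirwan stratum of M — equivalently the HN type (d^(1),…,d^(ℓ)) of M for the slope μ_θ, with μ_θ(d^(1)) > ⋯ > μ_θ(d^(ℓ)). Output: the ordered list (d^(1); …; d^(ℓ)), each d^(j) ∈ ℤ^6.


Interval decomposition of M: I[1,1], I[1,2], I[3,3]^3, I[3,6], I[5,5]^2, I[5,6].
HN type (ℓ=6): μ^(1)=79; μ^(2)=23; μ^(3)=-5; μ^(4)=-19; μ^(5)=-33; μ^(6)=-47

((0, 0, 0, 0, 2, 0); (0, 0, 0, 0, 2, 2); (0, 1, 0, 0, 0, 0); (0, 0, 0, 1, 0, 0); (0, 0, 4, 0, 0, 0); (2, 0, 0, 0, 0, 0))


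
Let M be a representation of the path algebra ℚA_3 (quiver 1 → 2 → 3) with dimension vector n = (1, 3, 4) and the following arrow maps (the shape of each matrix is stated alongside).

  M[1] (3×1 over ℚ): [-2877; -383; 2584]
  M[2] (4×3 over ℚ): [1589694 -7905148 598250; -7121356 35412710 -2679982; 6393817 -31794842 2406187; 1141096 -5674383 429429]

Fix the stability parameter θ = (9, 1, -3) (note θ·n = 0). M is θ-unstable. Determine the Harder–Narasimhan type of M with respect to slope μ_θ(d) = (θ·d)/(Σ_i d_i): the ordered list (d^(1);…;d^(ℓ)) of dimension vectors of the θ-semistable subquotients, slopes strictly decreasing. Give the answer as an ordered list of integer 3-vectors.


Barcode: M ≅ I[1,3], I[2,2], I[2,3], I[3,3]^2. HN layers by μ_θ (4 steps, strictly decreasing):
  μ^(1)=7/3; μ^(2)=1; μ^(3)=-1; μ^(4)=-3

((1, 1, 1); (0, 1, 0); (0, 1, 1); (0, 0, 2))


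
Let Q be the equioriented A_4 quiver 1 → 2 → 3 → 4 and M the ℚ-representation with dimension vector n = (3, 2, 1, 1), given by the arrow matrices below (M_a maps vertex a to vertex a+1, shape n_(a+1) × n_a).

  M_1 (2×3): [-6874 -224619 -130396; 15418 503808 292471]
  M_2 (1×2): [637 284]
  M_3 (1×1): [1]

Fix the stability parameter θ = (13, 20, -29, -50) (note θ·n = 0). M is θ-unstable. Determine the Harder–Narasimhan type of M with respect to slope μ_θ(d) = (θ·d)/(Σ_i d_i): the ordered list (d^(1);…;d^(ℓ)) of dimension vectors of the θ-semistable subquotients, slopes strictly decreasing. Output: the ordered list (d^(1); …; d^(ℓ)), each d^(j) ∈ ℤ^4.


Barcode: M ≅ I[1,1], I[1,2], I[1,4]. HN layers by μ_θ (3 steps, strictly decreasing):
  μ^(1)=20; μ^(2)=13; μ^(3)=-23/2

((0, 1, 0, 0); (2, 0, 0, 0); (1, 1, 1, 1))


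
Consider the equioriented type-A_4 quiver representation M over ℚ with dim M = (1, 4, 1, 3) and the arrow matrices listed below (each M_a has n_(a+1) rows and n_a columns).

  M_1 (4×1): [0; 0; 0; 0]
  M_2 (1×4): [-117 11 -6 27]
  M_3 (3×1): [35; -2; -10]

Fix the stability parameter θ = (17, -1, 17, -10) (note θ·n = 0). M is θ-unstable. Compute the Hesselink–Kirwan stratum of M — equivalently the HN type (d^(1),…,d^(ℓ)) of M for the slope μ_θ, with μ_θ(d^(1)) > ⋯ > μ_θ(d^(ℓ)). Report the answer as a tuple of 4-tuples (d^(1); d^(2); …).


Interval decomposition of M: I[1,1], I[2,2]^3, I[2,4], I[4,4]^2.
HN type (ℓ=4): μ^(1)=17; μ^(2)=7/2; μ^(3)=-1; μ^(4)=-10

((1, 0, 0, 0); (0, 0, 1, 1); (0, 4, 0, 0); (0, 0, 0, 2))


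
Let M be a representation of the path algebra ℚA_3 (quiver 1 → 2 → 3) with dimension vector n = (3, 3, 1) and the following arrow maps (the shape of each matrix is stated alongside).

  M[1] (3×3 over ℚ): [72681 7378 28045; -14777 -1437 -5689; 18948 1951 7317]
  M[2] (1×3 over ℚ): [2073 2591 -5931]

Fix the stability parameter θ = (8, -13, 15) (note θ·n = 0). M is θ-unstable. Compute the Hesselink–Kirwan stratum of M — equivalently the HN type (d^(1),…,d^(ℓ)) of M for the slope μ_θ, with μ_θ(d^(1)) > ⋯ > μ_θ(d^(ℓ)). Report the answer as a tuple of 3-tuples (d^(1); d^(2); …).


Via rank(M_{q-1}∘⋯∘M_p): M ≅ I[1,2]^2, I[1,3].
μ_θ-semistable layers: μ^(1)=15; μ^(2)=-5/2

((0, 0, 1); (3, 3, 0))


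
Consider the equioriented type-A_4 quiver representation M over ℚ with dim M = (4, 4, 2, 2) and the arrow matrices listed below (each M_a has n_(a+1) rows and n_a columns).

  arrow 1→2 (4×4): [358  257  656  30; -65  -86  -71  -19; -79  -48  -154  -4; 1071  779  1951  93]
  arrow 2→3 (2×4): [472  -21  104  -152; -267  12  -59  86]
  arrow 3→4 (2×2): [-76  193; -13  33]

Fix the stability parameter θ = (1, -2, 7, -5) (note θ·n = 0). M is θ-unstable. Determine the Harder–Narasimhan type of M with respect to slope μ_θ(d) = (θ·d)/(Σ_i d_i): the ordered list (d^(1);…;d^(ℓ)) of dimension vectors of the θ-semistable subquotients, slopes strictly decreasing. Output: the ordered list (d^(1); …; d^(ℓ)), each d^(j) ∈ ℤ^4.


Barcode: M ≅ I[1,2]^2, I[1,4]^2. HN layers by μ_θ (2 steps, strictly decreasing):
  μ^(1)=1; μ^(2)=-1/2

((0, 0, 2, 2); (4, 4, 0, 0))


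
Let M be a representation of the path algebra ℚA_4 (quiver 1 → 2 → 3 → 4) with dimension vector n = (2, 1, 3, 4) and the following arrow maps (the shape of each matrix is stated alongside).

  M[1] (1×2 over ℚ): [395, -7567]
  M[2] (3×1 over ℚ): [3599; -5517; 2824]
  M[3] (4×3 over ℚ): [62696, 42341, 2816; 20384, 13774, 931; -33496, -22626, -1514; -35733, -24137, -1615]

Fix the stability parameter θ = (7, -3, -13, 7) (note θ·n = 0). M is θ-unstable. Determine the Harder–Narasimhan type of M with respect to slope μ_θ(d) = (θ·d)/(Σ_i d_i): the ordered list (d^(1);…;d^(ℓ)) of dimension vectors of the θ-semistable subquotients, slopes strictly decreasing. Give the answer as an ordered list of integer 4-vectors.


Via rank(M_{q-1}∘⋯∘M_p): M ≅ I[1,1], I[1,4], I[3,4]^2, I[4,4].
μ_θ-semistable layers: μ^(1)=7; μ^(2)=-3; μ^(3)=-13

((1, 0, 0, 4); (1, 1, 1, 0); (0, 0, 2, 0))


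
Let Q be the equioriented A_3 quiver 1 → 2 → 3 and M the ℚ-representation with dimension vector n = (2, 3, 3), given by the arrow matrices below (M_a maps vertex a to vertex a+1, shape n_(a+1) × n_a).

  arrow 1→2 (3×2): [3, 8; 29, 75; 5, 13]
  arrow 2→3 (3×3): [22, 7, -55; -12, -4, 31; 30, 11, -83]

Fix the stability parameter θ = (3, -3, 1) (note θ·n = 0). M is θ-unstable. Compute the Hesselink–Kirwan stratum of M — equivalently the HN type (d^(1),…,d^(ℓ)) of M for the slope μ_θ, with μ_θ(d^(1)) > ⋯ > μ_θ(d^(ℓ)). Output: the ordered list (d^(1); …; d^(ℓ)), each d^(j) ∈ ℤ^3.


Via rank(M_{q-1}∘⋯∘M_p): M ≅ I[1,2], I[1,3], I[2,3], I[3,3].
μ_θ-semistable layers: μ^(1)=1; μ^(2)=0; μ^(3)=-3

((0, 0, 3); (2, 2, 0); (0, 1, 0))


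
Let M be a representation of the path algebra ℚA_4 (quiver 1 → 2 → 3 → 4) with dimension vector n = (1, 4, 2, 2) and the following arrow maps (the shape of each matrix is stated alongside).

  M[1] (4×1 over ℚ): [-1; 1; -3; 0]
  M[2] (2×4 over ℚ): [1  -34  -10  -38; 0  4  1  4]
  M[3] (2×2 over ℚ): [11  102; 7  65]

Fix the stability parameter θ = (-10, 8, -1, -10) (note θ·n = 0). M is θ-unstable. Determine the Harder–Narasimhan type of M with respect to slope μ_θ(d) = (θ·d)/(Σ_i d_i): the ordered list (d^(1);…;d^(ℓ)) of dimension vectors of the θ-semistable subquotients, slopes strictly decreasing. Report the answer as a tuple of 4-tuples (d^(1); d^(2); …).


Interval decomposition of M: I[1,4], I[2,2]^2, I[2,4].
HN type (ℓ=3): μ^(1)=8; μ^(2)=-1; μ^(3)=-10

((0, 2, 0, 0); (0, 2, 2, 2); (1, 0, 0, 0))


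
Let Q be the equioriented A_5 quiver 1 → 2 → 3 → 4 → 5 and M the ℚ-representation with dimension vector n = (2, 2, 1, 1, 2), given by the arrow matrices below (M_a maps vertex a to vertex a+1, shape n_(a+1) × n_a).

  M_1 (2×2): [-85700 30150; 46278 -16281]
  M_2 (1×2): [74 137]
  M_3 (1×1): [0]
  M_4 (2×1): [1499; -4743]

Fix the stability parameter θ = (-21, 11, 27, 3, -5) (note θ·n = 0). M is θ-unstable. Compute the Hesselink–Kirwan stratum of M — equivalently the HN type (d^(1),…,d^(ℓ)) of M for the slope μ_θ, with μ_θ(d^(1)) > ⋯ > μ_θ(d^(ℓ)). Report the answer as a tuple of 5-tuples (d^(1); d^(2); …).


Barcode: M ≅ I[1,1], I[1,3], I[2,2], I[4,5], I[5,5]. HN layers by μ_θ (5 steps, strictly decreasing):
  μ^(1)=27; μ^(2)=11; μ^(3)=-1; μ^(4)=-5; μ^(5)=-21

((0, 0, 1, 0, 0); (0, 2, 0, 0, 0); (0, 0, 0, 1, 1); (0, 0, 0, 0, 1); (2, 0, 0, 0, 0))


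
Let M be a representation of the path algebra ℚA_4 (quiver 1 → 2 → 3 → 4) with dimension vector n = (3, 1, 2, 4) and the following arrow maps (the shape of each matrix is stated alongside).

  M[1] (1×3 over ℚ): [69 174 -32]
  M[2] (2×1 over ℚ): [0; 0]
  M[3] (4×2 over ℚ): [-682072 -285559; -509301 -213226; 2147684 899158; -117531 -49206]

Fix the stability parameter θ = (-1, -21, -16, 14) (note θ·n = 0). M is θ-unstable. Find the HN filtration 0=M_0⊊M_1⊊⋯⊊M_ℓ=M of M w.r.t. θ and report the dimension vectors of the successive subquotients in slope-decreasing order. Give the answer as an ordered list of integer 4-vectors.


Barcode: M ≅ I[1,1]^2, I[1,2], I[3,4]^2, I[4,4]^2. HN layers by μ_θ (4 steps, strictly decreasing):
  μ^(1)=14; μ^(2)=-1; μ^(3)=-11; μ^(4)=-16

((0, 0, 0, 4); (2, 0, 0, 0); (1, 1, 0, 0); (0, 0, 2, 0))
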